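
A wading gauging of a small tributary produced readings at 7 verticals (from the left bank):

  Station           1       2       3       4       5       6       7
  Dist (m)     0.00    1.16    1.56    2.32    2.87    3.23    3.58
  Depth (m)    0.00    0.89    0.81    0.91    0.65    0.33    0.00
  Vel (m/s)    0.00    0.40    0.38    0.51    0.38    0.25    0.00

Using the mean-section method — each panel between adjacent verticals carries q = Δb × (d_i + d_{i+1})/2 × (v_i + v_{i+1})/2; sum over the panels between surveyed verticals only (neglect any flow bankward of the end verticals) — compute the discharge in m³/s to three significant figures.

0.780 m³/s

Panel 1-2: Δb = 1.16 m, d̄ = (0.00+0.89)/2 = 0.445, v̄ = (0.00+0.40)/2 = 0.2 → q = 1.16×0.445×0.2 = 0.1032 m³/s
Panel 2-3: Δb = 0.4 m, d̄ = (0.89+0.81)/2 = 0.85, v̄ = (0.40+0.38)/2 = 0.39 → q = 0.4×0.85×0.39 = 0.1326 m³/s
Panel 3-4: Δb = 0.76 m, d̄ = (0.81+0.91)/2 = 0.86, v̄ = (0.38+0.51)/2 = 0.445 → q = 0.76×0.86×0.445 = 0.2909 m³/s
Panel 4-5: Δb = 0.55 m, d̄ = (0.91+0.65)/2 = 0.78, v̄ = (0.51+0.38)/2 = 0.445 → q = 0.55×0.78×0.445 = 0.1909 m³/s
Panel 5-6: Δb = 0.36 m, d̄ = (0.65+0.33)/2 = 0.49, v̄ = (0.38+0.25)/2 = 0.315 → q = 0.36×0.49×0.315 = 0.05557 m³/s
Panel 6-7: Δb = 0.35 m, d̄ = (0.33+0.00)/2 = 0.165, v̄ = (0.25+0.00)/2 = 0.125 → q = 0.35×0.165×0.125 = 0.007219 m³/s
Q = Σ q = 0.7804 m³/s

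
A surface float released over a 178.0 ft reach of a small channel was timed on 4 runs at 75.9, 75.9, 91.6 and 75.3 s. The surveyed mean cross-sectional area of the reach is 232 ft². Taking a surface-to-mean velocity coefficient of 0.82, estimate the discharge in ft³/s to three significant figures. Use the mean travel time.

425 ft³/s

t̄ = (75.9 + 75.9 + 91.6 + 75.3) / 4 = 79.675 s
v_surface = L / t̄ = 178.0 / 79.675 = 2.234 ft/s
v_mean = 0.82 × 2.234 = 1.832 ft/s
Q = A × v_mean = 232 × 1.832 = 425.0 ft³/s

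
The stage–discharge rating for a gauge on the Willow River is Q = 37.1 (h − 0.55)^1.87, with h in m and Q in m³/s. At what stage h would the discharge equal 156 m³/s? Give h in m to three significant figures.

h − h₀ = (Q/C)^(1/b) = (156/37.1)^(1/1.87) = 2.156 m
h = 0.55 + 2.156 = 2.706 m

2.71 m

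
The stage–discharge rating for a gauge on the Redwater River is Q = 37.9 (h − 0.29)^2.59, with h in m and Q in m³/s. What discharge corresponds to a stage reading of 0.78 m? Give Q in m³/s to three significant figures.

5.97 m³/s

Q = 37.9 × (0.78 − 0.29)^2.59 = 37.9 × 0.49^2.59 = 5.974 m³/s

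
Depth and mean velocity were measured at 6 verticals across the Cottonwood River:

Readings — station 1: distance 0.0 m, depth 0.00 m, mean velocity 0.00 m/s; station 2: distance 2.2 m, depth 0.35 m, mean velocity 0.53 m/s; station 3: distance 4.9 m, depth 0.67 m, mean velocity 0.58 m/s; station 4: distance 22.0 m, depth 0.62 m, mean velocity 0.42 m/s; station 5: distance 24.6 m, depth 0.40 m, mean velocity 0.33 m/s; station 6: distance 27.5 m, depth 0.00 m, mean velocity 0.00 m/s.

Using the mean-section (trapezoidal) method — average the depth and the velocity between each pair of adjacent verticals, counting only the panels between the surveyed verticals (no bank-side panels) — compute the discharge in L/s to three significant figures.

6970 L/s

Panel 1-2: Δb = 2.2 m, d̄ = (0.00+0.35)/2 = 0.175, v̄ = (0.00+0.53)/2 = 0.265 → q = 2.2×0.175×0.265 = 0.1020 m³/s
Panel 2-3: Δb = 2.7 m, d̄ = (0.35+0.67)/2 = 0.51, v̄ = (0.53+0.58)/2 = 0.555 → q = 2.7×0.51×0.555 = 0.7642 m³/s
Panel 3-4: Δb = 17.1 m, d̄ = (0.67+0.62)/2 = 0.645, v̄ = (0.58+0.42)/2 = 0.5 → q = 17.1×0.645×0.5 = 5.515 m³/s
Panel 4-5: Δb = 2.6 m, d̄ = (0.62+0.40)/2 = 0.51, v̄ = (0.42+0.33)/2 = 0.375 → q = 2.6×0.51×0.375 = 0.4973 m³/s
Panel 5-6: Δb = 2.9 m, d̄ = (0.40+0.00)/2 = 0.2, v̄ = (0.33+0.00)/2 = 0.165 → q = 2.9×0.2×0.165 = 0.09570 m³/s
Q = Σ q = 6.974 m³/s
= 6.974 × 1000 = 6974 L/s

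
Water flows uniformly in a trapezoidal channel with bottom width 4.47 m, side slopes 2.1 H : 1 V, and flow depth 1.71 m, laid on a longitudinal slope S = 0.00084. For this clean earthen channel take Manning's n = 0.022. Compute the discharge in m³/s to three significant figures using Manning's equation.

19.5 m³/s

A = (b + z·y)·y = (4.47 + 2.1×1.71)×1.71 = 13.78 m²
P = b + 2y√(1+z²) = 4.47 + 2×1.71×√(1+2.1²) = 12.42 m
R = A/P = 13.78/12.42 = 1.109 m
Q = (1/n)·A·R^(2/3)·S^(1/2) = (1/0.022) × 13.78 × 1.109^(2/3) × 0.00084^(1/2) = 19.46 m³/s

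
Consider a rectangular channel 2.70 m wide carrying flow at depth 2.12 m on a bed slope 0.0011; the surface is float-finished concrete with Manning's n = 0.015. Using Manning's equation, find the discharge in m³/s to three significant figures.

11.1 m³/s

A = b·y = 2.70 × 2.12 = 5.724 m²
P = b + 2y = 2.70 + 2×2.12 = 6.940 m
R = A/P = 5.724/6.940 = 0.8248 m
Q = (1/n)·A·R^(2/3)·S^(1/2) = (1/0.015) × 5.724 × 0.8248^(2/3) × 0.0011^(1/2) = 11.13 m³/s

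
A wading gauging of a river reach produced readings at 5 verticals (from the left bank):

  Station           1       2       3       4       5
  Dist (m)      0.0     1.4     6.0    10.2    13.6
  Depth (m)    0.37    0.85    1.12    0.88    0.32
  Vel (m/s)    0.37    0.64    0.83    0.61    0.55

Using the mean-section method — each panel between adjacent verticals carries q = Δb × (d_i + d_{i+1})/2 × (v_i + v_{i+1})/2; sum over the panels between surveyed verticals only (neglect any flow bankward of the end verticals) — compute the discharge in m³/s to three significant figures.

7.97 m³/s

Panel 1-2: Δb = 1.4 m, d̄ = (0.37+0.85)/2 = 0.61, v̄ = (0.37+0.64)/2 = 0.505 → q = 1.4×0.61×0.505 = 0.4313 m³/s
Panel 2-3: Δb = 4.6 m, d̄ = (0.85+1.12)/2 = 0.985, v̄ = (0.64+0.83)/2 = 0.735 → q = 4.6×0.985×0.735 = 3.330 m³/s
Panel 3-4: Δb = 4.2 m, d̄ = (1.12+0.88)/2 = 1, v̄ = (0.83+0.61)/2 = 0.72 → q = 4.2×1×0.72 = 3.024 m³/s
Panel 4-5: Δb = 3.4 m, d̄ = (0.88+0.32)/2 = 0.6, v̄ = (0.61+0.55)/2 = 0.58 → q = 3.4×0.6×0.58 = 1.183 m³/s
Q = Σ q = 7.969 m³/s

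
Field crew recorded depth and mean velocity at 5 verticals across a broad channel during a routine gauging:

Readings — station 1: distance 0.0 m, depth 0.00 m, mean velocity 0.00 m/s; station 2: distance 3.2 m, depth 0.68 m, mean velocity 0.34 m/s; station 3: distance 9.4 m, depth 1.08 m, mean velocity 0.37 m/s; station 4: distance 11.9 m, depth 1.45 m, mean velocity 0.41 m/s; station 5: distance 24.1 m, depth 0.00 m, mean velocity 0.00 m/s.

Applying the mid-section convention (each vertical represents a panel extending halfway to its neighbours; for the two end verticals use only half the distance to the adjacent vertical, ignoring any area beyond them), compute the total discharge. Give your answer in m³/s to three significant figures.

w_2 = (9.4 − 0.0)/2 = 4.7 m; q_2 = 0.34 × 0.68 × 4.7 = 1.087 m³/s
w_3 = (11.9 − 3.2)/2 = 4.35 m; q_3 = 0.37 × 1.08 × 4.35 = 1.738 m³/s
w_4 = (24.1 − 9.4)/2 = 7.35 m; q_4 = 0.41 × 1.45 × 7.35 = 4.370 m³/s
Stations 1, 5 contribute zero (depth or velocity is 0).
Q = Σ qᵢ = 7.194 m³/s

7.19 m³/s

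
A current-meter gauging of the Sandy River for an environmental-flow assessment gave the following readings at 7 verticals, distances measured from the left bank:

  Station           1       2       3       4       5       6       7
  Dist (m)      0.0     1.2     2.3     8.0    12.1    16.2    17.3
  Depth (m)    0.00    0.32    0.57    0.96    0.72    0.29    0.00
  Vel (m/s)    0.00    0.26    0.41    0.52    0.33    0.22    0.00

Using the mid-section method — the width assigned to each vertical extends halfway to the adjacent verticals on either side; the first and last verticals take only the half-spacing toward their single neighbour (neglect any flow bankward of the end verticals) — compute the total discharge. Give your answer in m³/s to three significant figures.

4.48 m³/s

w_2 = (2.3 − 0.0)/2 = 1.15 m; q_2 = 0.26 × 0.32 × 1.15 = 0.09568 m³/s
w_3 = (8.0 − 1.2)/2 = 3.4 m; q_3 = 0.41 × 0.57 × 3.4 = 0.7946 m³/s
w_4 = (12.1 − 2.3)/2 = 4.9 m; q_4 = 0.52 × 0.96 × 4.9 = 2.446 m³/s
w_5 = (16.2 − 8.0)/2 = 4.1 m; q_5 = 0.33 × 0.72 × 4.1 = 0.9742 m³/s
w_6 = (17.3 − 12.1)/2 = 2.6 m; q_6 = 0.22 × 0.29 × 2.6 = 0.1659 m³/s
Stations 1, 7 contribute zero (depth or velocity is 0).
Q = Σ qᵢ = 4.476 m³/s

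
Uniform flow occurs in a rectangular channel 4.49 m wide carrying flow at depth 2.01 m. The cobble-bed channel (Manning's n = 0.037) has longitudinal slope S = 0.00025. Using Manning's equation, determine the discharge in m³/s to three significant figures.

A = b·y = 4.49 × 2.01 = 9.025 m²
P = b + 2y = 4.49 + 2×2.01 = 8.510 m
R = A/P = 9.025/8.510 = 1.061 m
Q = (1/n)·A·R^(2/3)·S^(1/2) = (1/0.037) × 9.025 × 1.061^(2/3) × 0.00025^(1/2) = 4.011 m³/s

4.01 m³/s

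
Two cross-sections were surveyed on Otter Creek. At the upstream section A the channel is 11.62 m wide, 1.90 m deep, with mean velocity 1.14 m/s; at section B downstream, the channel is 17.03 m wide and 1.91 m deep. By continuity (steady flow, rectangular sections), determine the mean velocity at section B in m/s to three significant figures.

Q = A₁V₁ = (11.62×1.90) × 1.14 = 25.17 m³/s
A₂ = 17.03 × 1.91 = 32.53 m²
V₂ = Q/A₂ = 25.17/32.53 = 0.7738 m/s

0.774 m/s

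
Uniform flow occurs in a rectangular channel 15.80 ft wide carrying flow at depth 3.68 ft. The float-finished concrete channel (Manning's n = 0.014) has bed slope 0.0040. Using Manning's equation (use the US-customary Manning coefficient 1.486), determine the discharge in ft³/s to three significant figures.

721 ft³/s

A = b·y = 15.80 × 3.68 = 58.14 ft²
P = b + 2y = 15.80 + 2×3.68 = 23.16 ft
R = A/P = 58.14/23.16 = 2.511 ft
Q = (1.486/n)·A·R^(2/3)·S^(1/2) = (1.486/0.014) × 58.14 × 2.511^(2/3) × 0.0040^(1/2) = 721.0 ft³/s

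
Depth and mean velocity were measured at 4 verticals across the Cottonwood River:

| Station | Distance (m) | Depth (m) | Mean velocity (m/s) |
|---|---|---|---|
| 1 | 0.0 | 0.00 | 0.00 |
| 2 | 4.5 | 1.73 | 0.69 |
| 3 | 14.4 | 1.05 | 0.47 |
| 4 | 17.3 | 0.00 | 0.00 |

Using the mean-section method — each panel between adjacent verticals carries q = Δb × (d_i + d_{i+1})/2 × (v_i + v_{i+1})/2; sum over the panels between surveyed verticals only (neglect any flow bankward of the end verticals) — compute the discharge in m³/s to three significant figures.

9.68 m³/s

Panel 1-2: Δb = 4.5 m, d̄ = (0.00+1.73)/2 = 0.865, v̄ = (0.00+0.69)/2 = 0.345 → q = 4.5×0.865×0.345 = 1.343 m³/s
Panel 2-3: Δb = 9.9 m, d̄ = (1.73+1.05)/2 = 1.39, v̄ = (0.69+0.47)/2 = 0.58 → q = 9.9×1.39×0.58 = 7.981 m³/s
Panel 3-4: Δb = 2.9 m, d̄ = (1.05+0.00)/2 = 0.525, v̄ = (0.47+0.00)/2 = 0.235 → q = 2.9×0.525×0.235 = 0.3578 m³/s
Q = Σ q = 9.682 m³/s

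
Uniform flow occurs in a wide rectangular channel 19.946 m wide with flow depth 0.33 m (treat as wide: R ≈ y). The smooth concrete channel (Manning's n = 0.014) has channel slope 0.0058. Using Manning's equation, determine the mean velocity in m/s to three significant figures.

A = b·y = 19.946 × 0.33 = 6.582 m²
Wide channel: R ≈ y = 0.33 m
Q = (1/n)·A·R^(2/3)·S^(1/2) = (1/0.014) × 6.582 × 0.3300^(2/3) × 0.0058^(1/2) = 17.10 m³/s
V = Q/A = 17.10/6.582 = 2.598 m/s

2.60 m/s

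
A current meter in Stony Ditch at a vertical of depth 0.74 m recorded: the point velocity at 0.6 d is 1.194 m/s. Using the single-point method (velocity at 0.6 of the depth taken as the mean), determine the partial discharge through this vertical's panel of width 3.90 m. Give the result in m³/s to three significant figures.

3.45 m³/s

v̄ = v₀.₆ = 1.194 m/s
q = v̄ × d × w = 1.194 × 0.74 × 3.90 = 3.446 m³/s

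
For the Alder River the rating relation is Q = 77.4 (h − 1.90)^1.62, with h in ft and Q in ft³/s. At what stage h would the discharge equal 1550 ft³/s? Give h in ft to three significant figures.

h − h₀ = (Q/C)^(1/b) = (1550/77.4)^(1/1.62) = 6.360 ft
h = 1.90 + 6.360 = 8.260 ft

8.26 ft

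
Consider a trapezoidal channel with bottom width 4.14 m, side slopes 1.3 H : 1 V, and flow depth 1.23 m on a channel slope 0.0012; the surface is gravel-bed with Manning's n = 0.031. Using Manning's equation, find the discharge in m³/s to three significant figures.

A = (b + z·y)·y = (4.14 + 1.3×1.23)×1.23 = 7.059 m²
P = b + 2y√(1+z²) = 4.14 + 2×1.23×√(1+1.3²) = 8.175 m
R = A/P = 7.059/8.175 = 0.8635 m
Q = (1/n)·A·R^(2/3)·S^(1/2) = (1/0.031) × 7.059 × 0.8635^(2/3) × 0.0012^(1/2) = 7.153 m³/s

7.15 m³/s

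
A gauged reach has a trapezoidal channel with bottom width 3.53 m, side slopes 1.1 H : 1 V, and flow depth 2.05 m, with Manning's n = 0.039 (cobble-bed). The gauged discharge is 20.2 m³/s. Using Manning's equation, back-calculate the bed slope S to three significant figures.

0.00334

A = (b + z·y)·y = (3.53 + 1.1×2.05)×2.05 = 11.86 m²
P = b + 2y√(1+z²) = 3.53 + 2×2.05×√(1+1.1²) = 9.625 m
R = A/P = 11.86/9.625 = 1.232 m
S = (Q·n / (1·A·R^(2/3)))² = (20.2×0.039 / (1×11.86×1.149))² = 0.003341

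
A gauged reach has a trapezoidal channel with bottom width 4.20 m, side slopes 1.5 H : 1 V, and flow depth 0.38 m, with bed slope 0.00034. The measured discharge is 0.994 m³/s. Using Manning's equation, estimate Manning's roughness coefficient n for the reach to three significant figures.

A = (b + z·y)·y = (4.20 + 1.5×0.38)×0.38 = 1.813 m²
P = b + 2y√(1+z²) = 4.20 + 2×0.38×√(1+1.5²) = 5.570 m
R = A/P = 1.813/5.570 = 0.3254 m
n = (1/Q)·A·R^(2/3)·S^(1/2) = (1/0.994) × 1.813 × 0.4731 × 0.01844 = 0.01591

0.0159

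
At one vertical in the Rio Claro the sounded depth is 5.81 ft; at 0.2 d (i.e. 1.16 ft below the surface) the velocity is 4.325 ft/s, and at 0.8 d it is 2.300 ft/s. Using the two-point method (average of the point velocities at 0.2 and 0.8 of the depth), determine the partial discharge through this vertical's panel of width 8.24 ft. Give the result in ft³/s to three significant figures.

v̄ = (4.325 + 2.300) / 2 = 3.313 ft/s
q = v̄ × d × w = 3.313 × 5.81 × 8.24 = 158.6 ft³/s

159 ft³/s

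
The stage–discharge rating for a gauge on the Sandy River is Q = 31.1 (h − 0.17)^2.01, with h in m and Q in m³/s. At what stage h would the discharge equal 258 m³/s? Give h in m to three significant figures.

h − h₀ = (Q/C)^(1/b) = (258/31.1)^(1/2.01) = 2.865 m
h = 0.17 + 2.865 = 3.035 m

3.04 m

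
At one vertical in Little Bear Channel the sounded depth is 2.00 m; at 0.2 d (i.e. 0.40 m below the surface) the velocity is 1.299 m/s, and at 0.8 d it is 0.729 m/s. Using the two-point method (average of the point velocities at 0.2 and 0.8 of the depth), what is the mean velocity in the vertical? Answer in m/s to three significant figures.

1.01 m/s

v̄ = (1.299 + 0.729) / 2 = 1.014 m/s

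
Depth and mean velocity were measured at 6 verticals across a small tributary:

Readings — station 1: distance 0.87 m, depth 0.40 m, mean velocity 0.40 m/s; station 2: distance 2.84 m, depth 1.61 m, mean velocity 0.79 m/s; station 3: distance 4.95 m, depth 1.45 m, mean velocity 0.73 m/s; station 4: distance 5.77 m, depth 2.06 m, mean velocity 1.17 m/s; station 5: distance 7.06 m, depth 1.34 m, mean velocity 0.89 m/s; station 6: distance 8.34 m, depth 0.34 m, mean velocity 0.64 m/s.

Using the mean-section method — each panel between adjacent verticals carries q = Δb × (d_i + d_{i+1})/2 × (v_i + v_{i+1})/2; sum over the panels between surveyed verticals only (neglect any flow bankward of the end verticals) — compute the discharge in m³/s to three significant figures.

8.08 m³/s

Panel 1-2: Δb = 1.97 m, d̄ = (0.40+1.61)/2 = 1.005, v̄ = (0.40+0.79)/2 = 0.595 → q = 1.97×1.005×0.595 = 1.178 m³/s
Panel 2-3: Δb = 2.11 m, d̄ = (1.61+1.45)/2 = 1.53, v̄ = (0.79+0.73)/2 = 0.76 → q = 2.11×1.53×0.76 = 2.454 m³/s
Panel 3-4: Δb = 0.82 m, d̄ = (1.45+2.06)/2 = 1.755, v̄ = (0.73+1.17)/2 = 0.95 → q = 0.82×1.755×0.95 = 1.367 m³/s
Panel 4-5: Δb = 1.29 m, d̄ = (2.06+1.34)/2 = 1.7, v̄ = (1.17+0.89)/2 = 1.03 → q = 1.29×1.7×1.03 = 2.259 m³/s
Panel 5-6: Δb = 1.28 m, d̄ = (1.34+0.34)/2 = 0.84, v̄ = (0.89+0.64)/2 = 0.765 → q = 1.28×0.84×0.765 = 0.8225 m³/s
Q = Σ q = 8.080 m³/s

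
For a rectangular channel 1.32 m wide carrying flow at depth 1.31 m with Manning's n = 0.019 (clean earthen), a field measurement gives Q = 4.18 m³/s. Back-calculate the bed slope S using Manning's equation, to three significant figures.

0.00632

A = b·y = 1.32 × 1.31 = 1.729 m²
P = b + 2y = 1.32 + 2×1.31 = 3.940 m
R = A/P = 1.729/3.940 = 0.4389 m
S = (Q·n / (1·A·R^(2/3)))² = (4.18×0.019 / (1×1.729×0.5775))² = 0.006325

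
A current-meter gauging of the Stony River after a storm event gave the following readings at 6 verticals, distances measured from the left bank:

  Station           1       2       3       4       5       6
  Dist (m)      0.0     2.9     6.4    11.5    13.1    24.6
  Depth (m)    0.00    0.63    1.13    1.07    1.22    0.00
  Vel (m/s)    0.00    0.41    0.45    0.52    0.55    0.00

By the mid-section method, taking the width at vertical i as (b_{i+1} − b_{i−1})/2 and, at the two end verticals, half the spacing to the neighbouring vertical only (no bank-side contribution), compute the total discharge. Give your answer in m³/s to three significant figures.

9.27 m³/s

w_2 = (6.4 − 0.0)/2 = 3.2 m; q_2 = 0.41 × 0.63 × 3.2 = 0.8266 m³/s
w_3 = (11.5 − 2.9)/2 = 4.3 m; q_3 = 0.45 × 1.13 × 4.3 = 2.187 m³/s
w_4 = (13.1 − 6.4)/2 = 3.35 m; q_4 = 0.52 × 1.07 × 3.35 = 1.864 m³/s
w_5 = (24.6 − 11.5)/2 = 6.55 m; q_5 = 0.55 × 1.22 × 6.55 = 4.395 m³/s
Stations 1, 6 contribute zero (depth or velocity is 0).
Q = Σ qᵢ = 9.272 m³/s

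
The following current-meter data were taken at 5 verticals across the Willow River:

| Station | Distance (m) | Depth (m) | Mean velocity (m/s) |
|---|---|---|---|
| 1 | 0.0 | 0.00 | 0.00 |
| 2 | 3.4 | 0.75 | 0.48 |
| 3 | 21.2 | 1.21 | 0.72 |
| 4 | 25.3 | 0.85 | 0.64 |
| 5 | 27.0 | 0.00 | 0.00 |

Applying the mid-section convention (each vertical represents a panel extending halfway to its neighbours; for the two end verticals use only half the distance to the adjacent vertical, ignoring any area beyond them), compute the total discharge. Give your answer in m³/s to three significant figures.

14.9 m³/s

w_2 = (21.2 − 0.0)/2 = 10.6 m; q_2 = 0.48 × 0.75 × 10.6 = 3.816 m³/s
w_3 = (25.3 − 3.4)/2 = 10.95 m; q_3 = 0.72 × 1.21 × 10.95 = 9.540 m³/s
w_4 = (27.0 − 21.2)/2 = 2.9 m; q_4 = 0.64 × 0.85 × 2.9 = 1.578 m³/s
Stations 1, 5 contribute zero (depth or velocity is 0).
Q = Σ qᵢ = 14.93 m³/s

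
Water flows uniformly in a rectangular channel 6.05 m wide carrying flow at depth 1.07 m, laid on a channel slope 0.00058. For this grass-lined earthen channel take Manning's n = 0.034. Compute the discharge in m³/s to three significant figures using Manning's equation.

3.92 m³/s

A = b·y = 6.05 × 1.07 = 6.474 m²
P = b + 2y = 6.05 + 2×1.07 = 8.190 m
R = A/P = 6.474/8.190 = 0.7904 m
Q = (1/n)·A·R^(2/3)·S^(1/2) = (1/0.034) × 6.474 × 0.7904^(2/3) × 0.00058^(1/2) = 3.920 m³/s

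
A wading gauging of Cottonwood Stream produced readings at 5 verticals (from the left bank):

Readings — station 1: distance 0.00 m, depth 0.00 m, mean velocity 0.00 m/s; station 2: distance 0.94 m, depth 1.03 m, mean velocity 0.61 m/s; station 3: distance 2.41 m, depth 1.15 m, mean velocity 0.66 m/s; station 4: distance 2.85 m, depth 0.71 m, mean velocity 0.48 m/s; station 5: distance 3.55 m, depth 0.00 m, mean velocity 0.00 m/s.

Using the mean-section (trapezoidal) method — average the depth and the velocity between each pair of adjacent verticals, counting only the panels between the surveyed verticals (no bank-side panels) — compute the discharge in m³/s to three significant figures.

1.46 m³/s

Panel 1-2: Δb = 0.94 m, d̄ = (0.00+1.03)/2 = 0.515, v̄ = (0.00+0.61)/2 = 0.305 → q = 0.94×0.515×0.305 = 0.1477 m³/s
Panel 2-3: Δb = 1.47 m, d̄ = (1.03+1.15)/2 = 1.09, v̄ = (0.61+0.66)/2 = 0.635 → q = 1.47×1.09×0.635 = 1.017 m³/s
Panel 3-4: Δb = 0.44 m, d̄ = (1.15+0.71)/2 = 0.93, v̄ = (0.66+0.48)/2 = 0.57 → q = 0.44×0.93×0.57 = 0.2332 m³/s
Panel 4-5: Δb = 0.7 m, d̄ = (0.71+0.00)/2 = 0.355, v̄ = (0.48+0.00)/2 = 0.24 → q = 0.7×0.355×0.24 = 0.05964 m³/s
Q = Σ q = 1.458 m³/s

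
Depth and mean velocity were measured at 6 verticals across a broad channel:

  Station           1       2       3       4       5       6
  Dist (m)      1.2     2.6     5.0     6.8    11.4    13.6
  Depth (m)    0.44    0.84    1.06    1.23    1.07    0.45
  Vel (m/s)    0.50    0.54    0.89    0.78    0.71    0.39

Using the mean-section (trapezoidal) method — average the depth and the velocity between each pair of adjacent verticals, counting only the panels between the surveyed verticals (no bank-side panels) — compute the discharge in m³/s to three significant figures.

8.68 m³/s

Panel 1-2: Δb = 1.4 m, d̄ = (0.44+0.84)/2 = 0.64, v̄ = (0.50+0.54)/2 = 0.52 → q = 1.4×0.64×0.52 = 0.4659 m³/s
Panel 2-3: Δb = 2.4 m, d̄ = (0.84+1.06)/2 = 0.95, v̄ = (0.54+0.89)/2 = 0.715 → q = 2.4×0.95×0.715 = 1.630 m³/s
Panel 3-4: Δb = 1.8 m, d̄ = (1.06+1.23)/2 = 1.145, v̄ = (0.89+0.78)/2 = 0.835 → q = 1.8×1.145×0.835 = 1.721 m³/s
Panel 4-5: Δb = 4.6 m, d̄ = (1.23+1.07)/2 = 1.15, v̄ = (0.78+0.71)/2 = 0.745 → q = 4.6×1.15×0.745 = 3.941 m³/s
Panel 5-6: Δb = 2.2 m, d̄ = (1.07+0.45)/2 = 0.76, v̄ = (0.71+0.39)/2 = 0.55 → q = 2.2×0.76×0.55 = 0.9196 m³/s
Q = Σ q = 8.678 m³/s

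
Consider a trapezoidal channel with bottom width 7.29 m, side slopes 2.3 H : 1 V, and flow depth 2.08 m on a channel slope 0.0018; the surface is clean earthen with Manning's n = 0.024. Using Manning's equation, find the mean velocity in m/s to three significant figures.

2.23 m/s

A = (b + z·y)·y = (7.29 + 2.3×2.08)×2.08 = 25.11 m²
P = b + 2y√(1+z²) = 7.29 + 2×2.08×√(1+2.3²) = 17.72 m
R = A/P = 25.11/17.72 = 1.417 m
Q = (1/n)·A·R^(2/3)·S^(1/2) = (1/0.024) × 25.11 × 1.417^(2/3) × 0.0018^(1/2) = 56.01 m³/s
V = Q/A = 56.01/25.11 = 2.230 m/s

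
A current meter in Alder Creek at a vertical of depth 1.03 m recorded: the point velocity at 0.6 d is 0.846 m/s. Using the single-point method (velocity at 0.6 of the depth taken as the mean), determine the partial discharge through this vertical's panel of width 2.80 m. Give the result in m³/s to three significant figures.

v̄ = v₀.₆ = 0.846 m/s
q = v̄ × d × w = 0.8460 × 1.03 × 2.80 = 2.440 m³/s

2.44 m³/s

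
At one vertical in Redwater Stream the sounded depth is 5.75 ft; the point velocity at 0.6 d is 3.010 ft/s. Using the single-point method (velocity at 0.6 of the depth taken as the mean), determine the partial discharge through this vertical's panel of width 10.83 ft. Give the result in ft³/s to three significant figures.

187 ft³/s

v̄ = v₀.₆ = 3.010 ft/s
q = v̄ × d × w = 3.010 × 5.75 × 10.83 = 187.4 ft³/s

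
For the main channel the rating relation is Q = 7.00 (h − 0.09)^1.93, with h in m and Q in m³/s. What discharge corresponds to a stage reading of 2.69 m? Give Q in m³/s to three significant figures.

44.3 m³/s

Q = 7.00 × (2.69 − 0.09)^1.93 = 7.00 × 2.6^1.93 = 44.26 m³/s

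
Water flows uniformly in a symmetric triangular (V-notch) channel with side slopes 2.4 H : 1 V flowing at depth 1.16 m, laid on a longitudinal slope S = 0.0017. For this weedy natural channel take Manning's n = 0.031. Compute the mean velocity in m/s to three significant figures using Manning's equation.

0.877 m/s

A = z·y² = 2.4×1.16² = 3.229 m²
P = 2y√(1+z²) = 2×1.16×√(1+2.4²) = 6.032 m
R = A/P = 3.229/6.032 = 0.5354 m
Q = (1/n)·A·R^(2/3)·S^(1/2) = (1/0.031) × 3.229 × 0.5354^(2/3) × 0.0017^(1/2) = 2.832 m³/s
V = Q/A = 2.832/3.229 = 0.8769 m/s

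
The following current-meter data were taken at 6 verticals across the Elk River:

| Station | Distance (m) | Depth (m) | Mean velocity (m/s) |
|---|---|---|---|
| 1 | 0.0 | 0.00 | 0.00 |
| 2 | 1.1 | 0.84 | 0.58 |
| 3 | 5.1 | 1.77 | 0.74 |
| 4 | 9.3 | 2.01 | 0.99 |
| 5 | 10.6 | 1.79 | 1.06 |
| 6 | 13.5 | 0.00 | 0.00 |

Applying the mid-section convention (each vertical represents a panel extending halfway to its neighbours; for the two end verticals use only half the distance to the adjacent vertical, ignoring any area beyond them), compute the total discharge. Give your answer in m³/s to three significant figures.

w_2 = (5.1 − 0.0)/2 = 2.55 m; q_2 = 0.58 × 0.84 × 2.55 = 1.242 m³/s
w_3 = (9.3 − 1.1)/2 = 4.1 m; q_3 = 0.74 × 1.77 × 4.1 = 5.370 m³/s
w_4 = (10.6 − 5.1)/2 = 2.75 m; q_4 = 0.99 × 2.01 × 2.75 = 5.472 m³/s
w_5 = (13.5 − 9.3)/2 = 2.1 m; q_5 = 1.06 × 1.79 × 2.1 = 3.985 m³/s
Stations 1, 6 contribute zero (depth or velocity is 0).
Q = Σ qᵢ = 16.07 m³/s

16.1 m³/s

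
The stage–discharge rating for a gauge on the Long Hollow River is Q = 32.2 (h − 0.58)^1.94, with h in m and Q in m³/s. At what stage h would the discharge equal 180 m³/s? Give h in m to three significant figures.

h − h₀ = (Q/C)^(1/b) = (180/32.2)^(1/1.94) = 2.428 m
h = 0.58 + 2.428 = 3.008 m

3.01 m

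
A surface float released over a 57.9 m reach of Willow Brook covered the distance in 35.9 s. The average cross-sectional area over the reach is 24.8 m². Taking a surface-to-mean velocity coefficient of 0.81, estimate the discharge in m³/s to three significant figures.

v_surface = L / t̄ = 57.9 / 35.9 = 1.613 m/s
v_mean = 0.81 × 1.613 = 1.306 m/s
Q = A × v_mean = 24.8 × 1.306 = 32.40 m³/s

32.4 m³/s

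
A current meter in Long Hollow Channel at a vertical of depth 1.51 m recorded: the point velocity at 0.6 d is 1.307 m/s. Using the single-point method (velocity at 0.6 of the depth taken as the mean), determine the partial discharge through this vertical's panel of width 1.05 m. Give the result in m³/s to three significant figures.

v̄ = v₀.₆ = 1.307 m/s
q = v̄ × d × w = 1.307 × 1.51 × 1.05 = 2.072 m³/s

2.07 m³/s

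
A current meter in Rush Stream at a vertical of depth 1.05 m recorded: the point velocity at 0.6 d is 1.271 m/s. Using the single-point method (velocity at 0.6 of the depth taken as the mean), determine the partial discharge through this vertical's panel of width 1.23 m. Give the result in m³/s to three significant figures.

v̄ = v₀.₆ = 1.271 m/s
q = v̄ × d × w = 1.271 × 1.05 × 1.23 = 1.641 m³/s

1.64 m³/s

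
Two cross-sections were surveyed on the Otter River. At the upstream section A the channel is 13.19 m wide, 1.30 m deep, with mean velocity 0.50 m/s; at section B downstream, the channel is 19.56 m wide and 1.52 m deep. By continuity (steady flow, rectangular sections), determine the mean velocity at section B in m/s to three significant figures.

0.288 m/s

Q = A₁V₁ = (13.19×1.30) × 0.50 = 8.574 m³/s
A₂ = 19.56 × 1.52 = 29.73 m²
V₂ = Q/A₂ = 8.574/29.73 = 0.2884 m/s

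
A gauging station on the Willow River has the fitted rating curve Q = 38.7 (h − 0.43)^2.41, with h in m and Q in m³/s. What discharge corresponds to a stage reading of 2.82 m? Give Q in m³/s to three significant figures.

316 m³/s

Q = 38.7 × (2.82 − 0.43)^2.41 = 38.7 × 2.39^2.41 = 316.0 m³/s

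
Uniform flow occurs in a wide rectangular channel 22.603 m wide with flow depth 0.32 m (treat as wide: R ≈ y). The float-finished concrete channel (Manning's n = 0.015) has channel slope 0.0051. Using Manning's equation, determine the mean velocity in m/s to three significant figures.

2.23 m/s

A = b·y = 22.603 × 0.32 = 7.233 m²
Wide channel: R ≈ y = 0.32 m
Q = (1/n)·A·R^(2/3)·S^(1/2) = (1/0.015) × 7.233 × 0.3200^(2/3) × 0.0051^(1/2) = 16.11 m³/s
V = Q/A = 16.11/7.233 = 2.227 m/s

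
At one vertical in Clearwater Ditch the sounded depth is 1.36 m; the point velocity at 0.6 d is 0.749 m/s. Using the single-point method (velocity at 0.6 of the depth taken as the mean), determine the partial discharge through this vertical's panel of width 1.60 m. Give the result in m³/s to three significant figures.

v̄ = v₀.₆ = 0.749 m/s
q = v̄ × d × w = 0.7490 × 1.36 × 1.60 = 1.630 m³/s

1.63 m³/s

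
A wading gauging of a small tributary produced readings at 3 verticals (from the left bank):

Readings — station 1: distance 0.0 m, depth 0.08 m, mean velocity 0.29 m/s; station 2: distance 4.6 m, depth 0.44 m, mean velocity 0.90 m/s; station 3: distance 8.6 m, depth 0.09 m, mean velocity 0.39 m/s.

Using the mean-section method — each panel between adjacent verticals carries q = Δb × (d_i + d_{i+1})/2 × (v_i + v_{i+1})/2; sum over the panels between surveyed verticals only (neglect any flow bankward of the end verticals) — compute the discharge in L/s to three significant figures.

1400 L/s

Panel 1-2: Δb = 4.6 m, d̄ = (0.08+0.44)/2 = 0.26, v̄ = (0.29+0.90)/2 = 0.595 → q = 4.6×0.26×0.595 = 0.7116 m³/s
Panel 2-3: Δb = 4 m, d̄ = (0.44+0.09)/2 = 0.265, v̄ = (0.90+0.39)/2 = 0.645 → q = 4×0.265×0.645 = 0.6837 m³/s
Q = Σ q = 1.395 m³/s
= 1.395 × 1000 = 1395 L/s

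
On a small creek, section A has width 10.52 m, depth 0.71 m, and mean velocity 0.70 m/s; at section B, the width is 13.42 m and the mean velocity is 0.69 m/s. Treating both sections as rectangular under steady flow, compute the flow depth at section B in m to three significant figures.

0.565 m

Q = A₁V₁ = (10.52×0.71) × 0.70 = 5.228 m³/s
d₂ = Q/(b₂ V₂) = 5.228/(13.42×0.69) = 0.5646 m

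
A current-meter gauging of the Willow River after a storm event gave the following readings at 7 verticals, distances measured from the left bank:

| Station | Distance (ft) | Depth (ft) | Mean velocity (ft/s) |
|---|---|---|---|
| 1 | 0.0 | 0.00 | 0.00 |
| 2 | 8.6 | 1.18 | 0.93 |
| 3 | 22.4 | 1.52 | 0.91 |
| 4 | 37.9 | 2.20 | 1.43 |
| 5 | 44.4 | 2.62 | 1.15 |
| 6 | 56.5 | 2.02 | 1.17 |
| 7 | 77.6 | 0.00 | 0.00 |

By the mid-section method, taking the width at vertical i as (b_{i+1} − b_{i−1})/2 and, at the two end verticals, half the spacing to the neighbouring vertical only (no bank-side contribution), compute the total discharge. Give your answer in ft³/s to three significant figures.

w_2 = (22.4 − 0.0)/2 = 11.2 ft; q_2 = 0.93 × 1.18 × 11.2 = 12.29 ft³/s
w_3 = (37.9 − 8.6)/2 = 14.65 ft; q_3 = 0.91 × 1.52 × 14.65 = 20.26 ft³/s
w_4 = (44.4 − 22.4)/2 = 11 ft; q_4 = 1.43 × 2.20 × 11 = 34.61 ft³/s
w_5 = (56.5 − 37.9)/2 = 9.3 ft; q_5 = 1.15 × 2.62 × 9.3 = 28.02 ft³/s
w_6 = (77.6 − 44.4)/2 = 16.6 ft; q_6 = 1.17 × 2.02 × 16.6 = 39.23 ft³/s
Stations 1, 7 contribute zero (depth or velocity is 0).
Q = Σ qᵢ = 134.4 ft³/s

134 ft³/s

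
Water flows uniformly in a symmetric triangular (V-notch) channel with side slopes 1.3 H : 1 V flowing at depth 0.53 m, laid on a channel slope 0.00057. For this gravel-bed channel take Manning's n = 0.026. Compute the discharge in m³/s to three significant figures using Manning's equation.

0.118 m³/s

A = z·y² = 1.3×0.53² = 0.3652 m²
P = 2y√(1+z²) = 2×0.53×√(1+1.3²) = 1.739 m
R = A/P = 0.3652/1.739 = 0.2100 m
Q = (1/n)·A·R^(2/3)·S^(1/2) = (1/0.026) × 0.3652 × 0.2100^(2/3) × 0.00057^(1/2) = 0.1185 m³/s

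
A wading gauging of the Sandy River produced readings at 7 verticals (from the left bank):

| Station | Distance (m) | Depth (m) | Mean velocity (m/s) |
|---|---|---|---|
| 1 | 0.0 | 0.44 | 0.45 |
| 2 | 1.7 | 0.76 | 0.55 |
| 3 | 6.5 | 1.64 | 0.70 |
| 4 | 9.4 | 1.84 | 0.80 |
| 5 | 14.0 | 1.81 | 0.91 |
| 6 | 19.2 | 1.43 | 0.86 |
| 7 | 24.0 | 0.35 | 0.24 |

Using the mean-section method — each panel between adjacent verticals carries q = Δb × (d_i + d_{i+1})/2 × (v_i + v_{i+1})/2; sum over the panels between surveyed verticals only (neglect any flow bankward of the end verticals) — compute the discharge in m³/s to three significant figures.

Panel 1-2: Δb = 1.7 m, d̄ = (0.44+0.76)/2 = 0.6, v̄ = (0.45+0.55)/2 = 0.5 → q = 1.7×0.6×0.5 = 0.5100 m³/s
Panel 2-3: Δb = 4.8 m, d̄ = (0.76+1.64)/2 = 1.2, v̄ = (0.55+0.70)/2 = 0.625 → q = 4.8×1.2×0.625 = 3.600 m³/s
Panel 3-4: Δb = 2.9 m, d̄ = (1.64+1.84)/2 = 1.74, v̄ = (0.70+0.80)/2 = 0.75 → q = 2.9×1.74×0.75 = 3.785 m³/s
Panel 4-5: Δb = 4.6 m, d̄ = (1.84+1.81)/2 = 1.825, v̄ = (0.80+0.91)/2 = 0.855 → q = 4.6×1.825×0.855 = 7.178 m³/s
Panel 5-6: Δb = 5.2 m, d̄ = (1.81+1.43)/2 = 1.62, v̄ = (0.91+0.86)/2 = 0.885 → q = 5.2×1.62×0.885 = 7.455 m³/s
Panel 6-7: Δb = 4.8 m, d̄ = (1.43+0.35)/2 = 0.89, v̄ = (0.86+0.24)/2 = 0.55 → q = 4.8×0.89×0.55 = 2.350 m³/s
Q = Σ q = 24.88 m³/s

24.9 m³/s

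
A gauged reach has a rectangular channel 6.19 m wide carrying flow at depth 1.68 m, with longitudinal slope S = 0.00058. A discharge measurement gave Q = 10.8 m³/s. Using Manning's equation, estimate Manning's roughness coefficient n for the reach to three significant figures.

A = b·y = 6.19 × 1.68 = 10.40 m²
P = b + 2y = 6.19 + 2×1.68 = 9.550 m
R = A/P = 10.40/9.550 = 1.089 m
n = (1/Q)·A·R^(2/3)·S^(1/2) = (1/10.8) × 10.40 × 1.058 × 0.02408 = 0.02454

0.0245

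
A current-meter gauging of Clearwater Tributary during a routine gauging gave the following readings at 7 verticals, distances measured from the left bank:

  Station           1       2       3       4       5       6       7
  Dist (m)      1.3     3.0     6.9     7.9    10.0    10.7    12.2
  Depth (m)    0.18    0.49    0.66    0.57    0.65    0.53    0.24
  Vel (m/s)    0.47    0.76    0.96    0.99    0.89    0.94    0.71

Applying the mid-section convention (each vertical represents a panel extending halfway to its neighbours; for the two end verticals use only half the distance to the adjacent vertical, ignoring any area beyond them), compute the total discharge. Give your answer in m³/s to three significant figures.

5.03 m³/s

w_1 = (3.0 − 1.3)/2 = 0.85 m; q_1 = 0.47 × 0.18 × 0.85 = 0.07191 m³/s
w_2 = (6.9 − 1.3)/2 = 2.8 m; q_2 = 0.76 × 0.49 × 2.8 = 1.043 m³/s
w_3 = (7.9 − 3.0)/2 = 2.45 m; q_3 = 0.96 × 0.66 × 2.45 = 1.552 m³/s
w_4 = (10.0 − 6.9)/2 = 1.55 m; q_4 = 0.99 × 0.57 × 1.55 = 0.8747 m³/s
w_5 = (10.7 − 7.9)/2 = 1.4 m; q_5 = 0.89 × 0.65 × 1.4 = 0.8099 m³/s
w_6 = (12.2 − 10.0)/2 = 1.1 m; q_6 = 0.94 × 0.53 × 1.1 = 0.5480 m³/s
w_7 = (12.2 − 10.7)/2 = 0.75 m; q_7 = 0.71 × 0.24 × 0.75 = 0.1278 m³/s
Q = Σ qᵢ = 5.027 m³/s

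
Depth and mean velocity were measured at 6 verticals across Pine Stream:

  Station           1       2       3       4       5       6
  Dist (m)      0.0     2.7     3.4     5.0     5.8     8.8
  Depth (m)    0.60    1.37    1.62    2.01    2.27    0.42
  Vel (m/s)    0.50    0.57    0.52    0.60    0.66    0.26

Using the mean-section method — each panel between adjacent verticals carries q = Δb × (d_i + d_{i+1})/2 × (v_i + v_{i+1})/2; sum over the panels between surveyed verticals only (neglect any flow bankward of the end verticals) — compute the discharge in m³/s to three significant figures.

6.55 m³/s

Panel 1-2: Δb = 2.7 m, d̄ = (0.60+1.37)/2 = 0.985, v̄ = (0.50+0.57)/2 = 0.535 → q = 2.7×0.985×0.535 = 1.423 m³/s
Panel 2-3: Δb = 0.7 m, d̄ = (1.37+1.62)/2 = 1.495, v̄ = (0.57+0.52)/2 = 0.545 → q = 0.7×1.495×0.545 = 0.5703 m³/s
Panel 3-4: Δb = 1.6 m, d̄ = (1.62+2.01)/2 = 1.815, v̄ = (0.52+0.60)/2 = 0.56 → q = 1.6×1.815×0.56 = 1.626 m³/s
Panel 4-5: Δb = 0.8 m, d̄ = (2.01+2.27)/2 = 2.14, v̄ = (0.60+0.66)/2 = 0.63 → q = 0.8×2.14×0.63 = 1.079 m³/s
Panel 5-6: Δb = 3 m, d̄ = (2.27+0.42)/2 = 1.345, v̄ = (0.66+0.26)/2 = 0.46 → q = 3×1.345×0.46 = 1.856 m³/s
Q = Σ q = 6.554 m³/s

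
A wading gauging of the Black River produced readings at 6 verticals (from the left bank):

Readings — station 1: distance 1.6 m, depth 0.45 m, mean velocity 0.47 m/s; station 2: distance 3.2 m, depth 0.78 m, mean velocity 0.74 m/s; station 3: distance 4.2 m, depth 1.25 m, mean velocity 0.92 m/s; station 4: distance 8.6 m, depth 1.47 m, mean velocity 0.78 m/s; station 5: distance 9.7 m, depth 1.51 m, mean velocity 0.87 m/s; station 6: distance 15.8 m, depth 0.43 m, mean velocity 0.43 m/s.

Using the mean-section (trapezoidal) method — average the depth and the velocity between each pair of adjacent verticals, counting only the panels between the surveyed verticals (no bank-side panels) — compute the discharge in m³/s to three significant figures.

11.7 m³/s

Panel 1-2: Δb = 1.6 m, d̄ = (0.45+0.78)/2 = 0.615, v̄ = (0.47+0.74)/2 = 0.605 → q = 1.6×0.615×0.605 = 0.5953 m³/s
Panel 2-3: Δb = 1 m, d̄ = (0.78+1.25)/2 = 1.015, v̄ = (0.74+0.92)/2 = 0.83 → q = 1×1.015×0.83 = 0.8425 m³/s
Panel 3-4: Δb = 4.4 m, d̄ = (1.25+1.47)/2 = 1.36, v̄ = (0.92+0.78)/2 = 0.85 → q = 4.4×1.36×0.85 = 5.086 m³/s
Panel 4-5: Δb = 1.1 m, d̄ = (1.47+1.51)/2 = 1.49, v̄ = (0.78+0.87)/2 = 0.825 → q = 1.1×1.49×0.825 = 1.352 m³/s
Panel 5-6: Δb = 6.1 m, d̄ = (1.51+0.43)/2 = 0.97, v̄ = (0.87+0.43)/2 = 0.65 → q = 6.1×0.97×0.65 = 3.846 m³/s
Q = Σ q = 11.72 m³/s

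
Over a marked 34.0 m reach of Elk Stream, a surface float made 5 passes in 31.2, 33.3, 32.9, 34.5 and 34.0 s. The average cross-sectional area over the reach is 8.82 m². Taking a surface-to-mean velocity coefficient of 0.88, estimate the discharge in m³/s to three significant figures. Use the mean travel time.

t̄ = (31.2 + 33.3 + 32.9 + 34.5 + 34.0) / 5 = 33.18 s
v_surface = L / t̄ = 34.0 / 33.18 = 1.025 m/s
v_mean = 0.88 × 1.025 = 0.9017 m/s
Q = A × v_mean = 8.82 × 0.9017 = 7.953 m³/s

7.95 m³/s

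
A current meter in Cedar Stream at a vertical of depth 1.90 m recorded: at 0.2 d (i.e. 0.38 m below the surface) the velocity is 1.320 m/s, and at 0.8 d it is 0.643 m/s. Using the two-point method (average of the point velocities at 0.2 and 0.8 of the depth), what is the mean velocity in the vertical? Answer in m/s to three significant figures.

0.982 m/s

v̄ = (1.320 + 0.643) / 2 = 0.9815 m/s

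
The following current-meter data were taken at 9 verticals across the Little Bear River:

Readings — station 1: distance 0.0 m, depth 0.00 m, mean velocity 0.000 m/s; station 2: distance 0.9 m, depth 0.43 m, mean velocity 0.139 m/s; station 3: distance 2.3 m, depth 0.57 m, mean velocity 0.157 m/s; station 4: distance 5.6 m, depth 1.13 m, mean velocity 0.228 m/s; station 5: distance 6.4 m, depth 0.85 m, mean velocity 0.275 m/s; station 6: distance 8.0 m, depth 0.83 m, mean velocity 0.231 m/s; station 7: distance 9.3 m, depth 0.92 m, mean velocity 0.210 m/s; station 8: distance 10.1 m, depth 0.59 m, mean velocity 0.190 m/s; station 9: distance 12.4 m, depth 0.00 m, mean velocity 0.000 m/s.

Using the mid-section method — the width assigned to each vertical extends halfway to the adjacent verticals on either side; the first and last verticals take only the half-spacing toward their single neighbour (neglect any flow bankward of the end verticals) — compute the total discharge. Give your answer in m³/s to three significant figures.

1.74 m³/s

w_2 = (2.3 − 0.0)/2 = 1.15 m; q_2 = 0.139 × 0.43 × 1.15 = 0.06874 m³/s
w_3 = (5.6 − 0.9)/2 = 2.35 m; q_3 = 0.157 × 0.57 × 2.35 = 0.2103 m³/s
w_4 = (6.4 − 2.3)/2 = 2.05 m; q_4 = 0.228 × 1.13 × 2.05 = 0.5282 m³/s
w_5 = (8.0 − 5.6)/2 = 1.2 m; q_5 = 0.275 × 0.85 × 1.2 = 0.2805 m³/s
w_6 = (9.3 − 6.4)/2 = 1.45 m; q_6 = 0.231 × 0.83 × 1.45 = 0.2780 m³/s
w_7 = (10.1 − 8.0)/2 = 1.05 m; q_7 = 0.210 × 0.92 × 1.05 = 0.2029 m³/s
w_8 = (12.4 − 9.3)/2 = 1.55 m; q_8 = 0.190 × 0.59 × 1.55 = 0.1738 m³/s
Stations 1, 9 contribute zero (depth or velocity is 0).
Q = Σ qᵢ = 1.742 m³/s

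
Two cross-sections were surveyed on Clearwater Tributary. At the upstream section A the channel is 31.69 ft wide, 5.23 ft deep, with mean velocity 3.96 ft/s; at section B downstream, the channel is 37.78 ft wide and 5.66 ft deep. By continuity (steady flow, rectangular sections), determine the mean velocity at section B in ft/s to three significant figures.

Q = A₁V₁ = (31.69×5.23) × 3.96 = 656.3 ft³/s
A₂ = 37.78 × 5.66 = 213.8 ft²
V₂ = Q/A₂ = 656.3/213.8 = 3.069 ft/s

3.07 ft/s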